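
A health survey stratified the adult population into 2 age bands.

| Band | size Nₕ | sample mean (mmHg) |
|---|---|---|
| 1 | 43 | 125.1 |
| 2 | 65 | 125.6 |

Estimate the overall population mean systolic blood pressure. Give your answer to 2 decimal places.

125.40

N = 43 + 65 = 108.
Overall mean = Σ (Nₕ/N)·x̄ₕ — weight by population share, not a simple average.
Σ Nₕx̄ₕ = 43·125.1 + 65·125.6 = 5379.3 + 8164 = 13543.3.
Divide by N: 13543.3 / 108 = 125.4009... → 125.40.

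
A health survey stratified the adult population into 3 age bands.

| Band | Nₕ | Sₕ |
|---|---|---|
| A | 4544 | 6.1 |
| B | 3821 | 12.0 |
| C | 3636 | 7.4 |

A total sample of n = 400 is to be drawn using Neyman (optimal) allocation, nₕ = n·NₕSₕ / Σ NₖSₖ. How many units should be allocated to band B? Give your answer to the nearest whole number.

183

Σ NₕSₕ = 4544·6.1 + 3821·12.0 + 3636·7.4 = 100476.8.
Share for B: 45852/100476.8 = 0.45634.
n_B = 400 × 0.45634 = 182.538... → 183.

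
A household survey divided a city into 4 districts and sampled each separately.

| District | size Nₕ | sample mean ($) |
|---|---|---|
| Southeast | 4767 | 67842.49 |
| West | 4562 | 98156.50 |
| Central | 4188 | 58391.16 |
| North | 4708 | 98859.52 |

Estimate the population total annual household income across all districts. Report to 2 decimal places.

1481167901.07

Population total = Σ Nₕ·x̄ₕ (each stratum's size times its mean).
4767·67842.49 + 4562·98156.50 + 4188·58391.16 + 4708·98859.52 = 323405149.83 + 447789953 + 244542178.08 + 465430620.16 = 1481167901.07.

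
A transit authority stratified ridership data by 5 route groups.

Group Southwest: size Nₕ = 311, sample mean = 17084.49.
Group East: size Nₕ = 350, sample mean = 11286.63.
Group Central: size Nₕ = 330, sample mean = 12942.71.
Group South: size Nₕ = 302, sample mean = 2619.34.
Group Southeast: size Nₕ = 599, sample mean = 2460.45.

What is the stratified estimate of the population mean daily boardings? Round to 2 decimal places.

N = 1892; weights Wₕ = Nₕ/N = (0.1644, 0.1850, 0.1744, 0.1596, 0.3166).
x̄_st = Σ Wₕ·x̄ₕ = 0.1644·17084.49 + 0.1850·11286.63 + 0.1744·12942.71 + 0.1596·2619.34 + 0.3166·2460.45 ≈ 8350.7090...
→ 8350.71.

8350.71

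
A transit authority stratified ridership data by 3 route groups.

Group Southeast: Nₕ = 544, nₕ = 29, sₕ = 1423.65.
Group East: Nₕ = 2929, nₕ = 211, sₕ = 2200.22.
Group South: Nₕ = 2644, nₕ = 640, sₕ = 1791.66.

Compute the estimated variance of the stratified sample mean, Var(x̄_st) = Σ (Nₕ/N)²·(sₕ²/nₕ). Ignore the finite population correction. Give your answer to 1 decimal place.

6750.1

N = 6117; Wₕ = Nₕ/N.
group Southeast: (544/6117)²·1423.65²/29 = 552.7507
group East: (2929/6117)²·2200.22²/211 = 5260.3125
group South: (2644/6117)²·1791.66²/640 = 937.0811
Sum = 6750.1442 → 6750.1.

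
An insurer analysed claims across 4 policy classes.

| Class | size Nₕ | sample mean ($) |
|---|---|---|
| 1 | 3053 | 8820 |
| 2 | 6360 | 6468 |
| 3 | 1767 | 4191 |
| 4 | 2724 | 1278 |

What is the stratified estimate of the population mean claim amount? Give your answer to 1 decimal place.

5678.3

x̄_st = (Σ Nₕx̄ₕ) / (Σ Nₕ) = (3053·8820 + 6360·6468 + 1767·4191 + 2724·1278) / 13904
= 78950709 / 13904 = 5678.273... → 5678.3.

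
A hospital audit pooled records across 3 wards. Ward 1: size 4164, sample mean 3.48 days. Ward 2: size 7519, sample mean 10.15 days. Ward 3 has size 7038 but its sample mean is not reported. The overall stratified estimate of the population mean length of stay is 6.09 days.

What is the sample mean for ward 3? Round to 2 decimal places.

N = 4164 + 7519 + 7038 = 18721.
Overall total = μ·N = 6.09·18721 = 114010.89.
Subtract the known strata: 4164·3.48 + 7519·10.15 = 90808.57.
Remaining total for ward 3: 114010.89 − 90808.57 = 23202.32.
Divide by its size: 23202.32 / 7038 = 3.2967... → 3.30.

3.30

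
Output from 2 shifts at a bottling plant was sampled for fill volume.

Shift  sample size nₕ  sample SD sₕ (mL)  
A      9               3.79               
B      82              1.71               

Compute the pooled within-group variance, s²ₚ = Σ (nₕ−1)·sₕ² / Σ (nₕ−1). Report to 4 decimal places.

3.9524

Degrees of freedom: 8 + 81 = 89.
Σ(nₕ−1)sₕ² = 8·14.3641 + 81·2.9241 = 351.7649.
s²ₚ = 351.7649 / 89 = 3.952415... → 3.9524.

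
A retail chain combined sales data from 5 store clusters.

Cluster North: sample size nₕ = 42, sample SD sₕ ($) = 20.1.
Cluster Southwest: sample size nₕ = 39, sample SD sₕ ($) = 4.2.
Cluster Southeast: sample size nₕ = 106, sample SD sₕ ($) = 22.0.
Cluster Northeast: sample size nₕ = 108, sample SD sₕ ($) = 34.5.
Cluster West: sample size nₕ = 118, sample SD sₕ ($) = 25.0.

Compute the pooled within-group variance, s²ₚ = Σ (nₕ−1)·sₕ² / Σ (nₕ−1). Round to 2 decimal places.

North: (42−1)·20.1² = 41·404.01 = 16564.41
Southwest: (39−1)·4.2² = 38·17.64 = 670.32
Southeast: (106−1)·22.0² = 105·484 = 50820
Northeast: (108−1)·34.5² = 107·1190.25 = 127356.75
West: (118−1)·25.0² = 117·625 = 73125
Numerator = 268536.48; denominator = Σ(nₕ−1) = 408.
s²ₚ = 268536.48/408 = 658.1776... → 658.18.

658.18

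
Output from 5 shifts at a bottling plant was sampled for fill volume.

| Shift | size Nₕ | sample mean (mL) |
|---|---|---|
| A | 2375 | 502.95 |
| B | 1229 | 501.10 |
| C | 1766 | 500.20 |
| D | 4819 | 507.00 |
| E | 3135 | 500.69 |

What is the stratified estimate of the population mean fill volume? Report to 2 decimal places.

x̄_st = (Σ Nₕx̄ₕ) / (Σ Nₕ) = (2375·502.95 + 1229·501.10 + 1766·500.20 + 4819·507.00 + 3135·500.69) / 13324
= 6706607.5 / 13324 = 503.3479... → 503.35.

503.35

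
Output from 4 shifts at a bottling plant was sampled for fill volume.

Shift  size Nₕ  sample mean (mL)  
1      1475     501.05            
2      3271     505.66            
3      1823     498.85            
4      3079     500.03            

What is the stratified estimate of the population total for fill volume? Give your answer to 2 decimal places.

Population total = Σ Nₕ·x̄ₕ (each stratum's size times its mean).
1475·501.05 + 3271·505.66 + 1823·498.85 + 3079·500.03 = 739048.75 + 1654013.86 + 909403.55 + 1539592.37 = 4842058.53.

4842058.53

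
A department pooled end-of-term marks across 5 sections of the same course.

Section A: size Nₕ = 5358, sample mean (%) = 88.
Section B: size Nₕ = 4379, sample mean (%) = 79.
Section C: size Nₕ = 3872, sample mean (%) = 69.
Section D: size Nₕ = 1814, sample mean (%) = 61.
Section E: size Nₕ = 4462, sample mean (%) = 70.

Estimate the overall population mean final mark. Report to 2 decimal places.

x̄_st = (Σ Nₕx̄ₕ) / (Σ Nₕ) = (5358·88 + 4379·79 + 3872·69 + 1814·61 + 4462·70) / 19885
= 1507607 / 19885 = 75.8163... → 75.82.

75.82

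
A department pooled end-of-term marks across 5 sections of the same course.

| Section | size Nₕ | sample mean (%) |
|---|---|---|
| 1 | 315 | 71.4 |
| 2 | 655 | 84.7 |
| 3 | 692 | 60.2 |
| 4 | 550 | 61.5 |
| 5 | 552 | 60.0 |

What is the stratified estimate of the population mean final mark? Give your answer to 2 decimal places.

67.50

N = 315 + 655 + 692 + 550 + 552 = 2764.
Overall mean = Σ (Nₕ/N)·x̄ₕ — weight by population share, not a simple average.
Σ Nₕx̄ₕ = 315·71.4 + 655·84.7 + 692·60.2 + 550·61.5 + 552·60.0 = 22491 + 55478.5 + 41658.4 + 33825 + 33120 = 186572.9.
Divide by N: 186572.9 / 2764 = 67.5010... → 67.50.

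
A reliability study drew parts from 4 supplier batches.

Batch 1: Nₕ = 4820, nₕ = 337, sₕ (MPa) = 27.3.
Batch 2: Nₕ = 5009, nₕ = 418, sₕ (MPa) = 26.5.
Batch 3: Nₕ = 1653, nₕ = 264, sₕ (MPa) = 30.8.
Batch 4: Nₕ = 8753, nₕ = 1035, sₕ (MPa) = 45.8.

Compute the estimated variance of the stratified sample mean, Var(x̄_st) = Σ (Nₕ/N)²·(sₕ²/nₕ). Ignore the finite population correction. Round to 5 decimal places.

0.63163

N = 20235; Wₕ = Nₕ/N.
batch 1: (4820/20235)²·27.3²/337 = 0.12548247
batch 2: (5009/20235)²·26.5²/418 = 0.10294639
batch 3: (1653/20235)²·30.8²/264 = 0.02397932
batch 4: (8753/20235)²·45.8²/1035 = 0.37922595
Sum = 0.63163412 → 0.63163.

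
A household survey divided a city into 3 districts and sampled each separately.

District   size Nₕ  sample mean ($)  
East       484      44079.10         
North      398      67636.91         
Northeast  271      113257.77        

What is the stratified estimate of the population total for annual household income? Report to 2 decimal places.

78946630.25

Population total = Σ Nₕ·x̄ₕ (each stratum's size times its mean).
484·44079.10 + 398·67636.91 + 271·113257.77 = 21334284.4 + 26919490.18 + 30692855.67 = 78946630.25.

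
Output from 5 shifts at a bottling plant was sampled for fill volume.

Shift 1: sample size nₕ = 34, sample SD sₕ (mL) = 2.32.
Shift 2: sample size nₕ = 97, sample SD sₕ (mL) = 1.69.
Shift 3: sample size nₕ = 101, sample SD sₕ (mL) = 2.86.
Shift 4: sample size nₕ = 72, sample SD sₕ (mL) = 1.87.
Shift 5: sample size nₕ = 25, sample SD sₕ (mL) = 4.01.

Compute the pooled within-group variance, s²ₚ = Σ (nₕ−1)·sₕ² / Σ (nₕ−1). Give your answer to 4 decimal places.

1: (34−1)·2.32² = 33·5.3824 = 177.6192
2: (97−1)·1.69² = 96·2.8561 = 274.1856
3: (101−1)·2.86² = 100·8.1796 = 817.96
4: (72−1)·1.87² = 71·3.4969 = 248.2799
5: (25−1)·4.01² = 24·16.0801 = 385.9224
Numerator = 1903.9671; denominator = Σ(nₕ−1) = 324.
s²ₚ = 1903.9671/324 = 5.876442... → 5.8764.

5.8764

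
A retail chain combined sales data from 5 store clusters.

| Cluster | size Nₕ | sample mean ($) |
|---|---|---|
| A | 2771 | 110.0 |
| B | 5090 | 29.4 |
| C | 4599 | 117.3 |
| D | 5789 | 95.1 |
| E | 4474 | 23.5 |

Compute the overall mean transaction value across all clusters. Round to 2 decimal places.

72.60

N = 2771 + 5090 + 4599 + 5789 + 4474 = 22723.
Overall mean = Σ (Nₕ/N)·x̄ₕ — weight by population share, not a simple average.
Σ Nₕx̄ₕ = 2771·110.0 + 5090·29.4 + 4599·117.3 + 5789·95.1 + 4474·23.5 = 304810 + 149646 + 539462.7 + 550533.9 + 105139 = 1649591.6.
Divide by N: 1649591.6 / 22723 = 72.5957... → 72.60.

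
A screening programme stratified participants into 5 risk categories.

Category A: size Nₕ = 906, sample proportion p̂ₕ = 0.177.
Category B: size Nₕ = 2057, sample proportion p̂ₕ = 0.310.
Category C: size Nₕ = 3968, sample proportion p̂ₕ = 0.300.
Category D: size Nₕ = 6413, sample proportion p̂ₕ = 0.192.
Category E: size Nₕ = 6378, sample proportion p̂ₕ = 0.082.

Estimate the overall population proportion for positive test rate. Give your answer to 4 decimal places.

0.1898

Wₕ = Nₕ/N with N = 19722: 0.0459, 0.1043, 0.2012, 0.3252, 0.3234.
p̂_st = 0.0459·0.177 + 0.1043·0.310 + 0.2012·0.300 + 0.3252·0.192 + 0.3234·0.082 ≈ 0.189774... → 0.1898.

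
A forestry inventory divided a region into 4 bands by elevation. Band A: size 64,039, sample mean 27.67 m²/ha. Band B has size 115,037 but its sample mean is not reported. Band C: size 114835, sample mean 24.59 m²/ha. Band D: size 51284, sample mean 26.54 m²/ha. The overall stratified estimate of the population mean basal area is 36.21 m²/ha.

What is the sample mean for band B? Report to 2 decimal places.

N = 64039 + 115037 + 114835 + 51284 = 345195.
Overall total = μ·N = 36.21·345195 = 12499510.95.
Subtract the known strata: 64039·27.67 + 114835·24.59 + 51284·26.54 = 5956829.14.
Remaining total for band B: 12499510.95 − 5956829.14 = 6542681.81.
Divide by its size: 6542681.81 / 115037 = 56.8746... → 56.87.

56.87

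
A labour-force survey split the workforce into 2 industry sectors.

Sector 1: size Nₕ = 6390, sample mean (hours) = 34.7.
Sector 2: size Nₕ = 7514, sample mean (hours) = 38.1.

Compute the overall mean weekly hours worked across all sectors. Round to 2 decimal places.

N = 6390 + 7514 = 13904.
Overall mean = Σ (Nₕ/N)·x̄ₕ — weight by population share, not a simple average.
Σ Nₕx̄ₕ = 6390·34.7 + 7514·38.1 = 221733 + 286283.4 = 508016.4.
Divide by N: 508016.4 / 13904 = 36.5374... → 36.54.

36.54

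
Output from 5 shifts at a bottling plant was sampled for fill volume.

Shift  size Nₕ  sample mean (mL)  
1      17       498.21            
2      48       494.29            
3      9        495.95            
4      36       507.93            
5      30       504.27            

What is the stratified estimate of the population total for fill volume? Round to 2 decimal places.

Estimate total by summing Nₕ·x̄ₕ over strata.
17·498.21 + 48·494.29 + 9·495.95 + 36·507.93 + 30·504.27 = 8469.57 + 23725.92 + 4463.55 + 18285.48 + 15128.1 = 70072.62.

70072.62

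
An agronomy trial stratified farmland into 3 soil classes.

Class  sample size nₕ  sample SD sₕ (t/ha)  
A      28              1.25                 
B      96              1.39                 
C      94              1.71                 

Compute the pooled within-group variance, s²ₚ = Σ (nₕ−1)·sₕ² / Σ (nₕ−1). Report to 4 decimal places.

A: (28−1)·1.25² = 27·1.5625 = 42.1875
B: (96−1)·1.39² = 95·1.9321 = 183.5495
C: (94−1)·1.71² = 93·2.9241 = 271.9413
Numerator = 497.6783; denominator = Σ(nₕ−1) = 215.
s²ₚ = 497.6783/215 = 2.314783... → 2.3148.

2.3148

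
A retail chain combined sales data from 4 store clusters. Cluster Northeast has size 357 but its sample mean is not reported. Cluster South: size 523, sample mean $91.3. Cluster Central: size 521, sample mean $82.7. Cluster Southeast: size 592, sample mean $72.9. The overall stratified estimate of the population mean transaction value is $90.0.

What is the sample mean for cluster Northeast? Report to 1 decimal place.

127.1

Σ Nₕx̄ₕ = N·μ, so 357·x̄_Northeast = 1993·90.0 − (523·91.3 + 521·82.7 + 592·72.9).
= 179370 − 133993.4 = 45376.6.
x̄_Northeast = 45376.6 / 357 = 127.105... → 127.1.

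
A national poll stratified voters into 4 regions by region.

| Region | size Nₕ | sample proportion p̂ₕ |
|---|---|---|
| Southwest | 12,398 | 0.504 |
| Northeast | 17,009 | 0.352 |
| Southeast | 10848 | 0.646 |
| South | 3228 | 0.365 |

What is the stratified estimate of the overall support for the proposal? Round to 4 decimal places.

0.4696

Wₕ = Nₕ/N with N = 43483: 0.2851, 0.3912, 0.2495, 0.0742.
p̂_st = 0.2851·0.504 + 0.3912·0.352 + 0.2495·0.646 + 0.0742·0.365 ≈ 0.469650... → 0.4696.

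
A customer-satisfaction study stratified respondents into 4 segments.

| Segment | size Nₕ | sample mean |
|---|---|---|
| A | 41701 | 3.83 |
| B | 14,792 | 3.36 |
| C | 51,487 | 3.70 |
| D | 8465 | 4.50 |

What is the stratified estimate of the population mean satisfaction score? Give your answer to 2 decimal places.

N = 116445; weights Wₕ = Nₕ/N = (0.3581, 0.1270, 0.4422, 0.0727).
x̄_st = Σ Wₕ·x̄ₕ = 0.3581·3.83 + 0.1270·3.36 + 0.4422·3.70 + 0.0727·4.50 ≈ 3.7615...
→ 3.76.

3.76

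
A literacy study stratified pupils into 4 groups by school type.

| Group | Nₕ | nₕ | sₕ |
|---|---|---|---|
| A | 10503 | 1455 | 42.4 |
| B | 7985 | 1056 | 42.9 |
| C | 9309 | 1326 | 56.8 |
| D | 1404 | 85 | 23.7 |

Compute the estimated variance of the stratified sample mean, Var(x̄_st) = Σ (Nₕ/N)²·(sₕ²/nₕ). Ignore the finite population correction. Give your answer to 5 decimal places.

0.55271

N = 29201. Term for each stratum: Wₕ²sₕ²/nₕ.
Var(x̄_st) = 0.15984535 + 0.13031820 + 0.24726563 + 0.01527624 = 0.55270542 → 0.55271.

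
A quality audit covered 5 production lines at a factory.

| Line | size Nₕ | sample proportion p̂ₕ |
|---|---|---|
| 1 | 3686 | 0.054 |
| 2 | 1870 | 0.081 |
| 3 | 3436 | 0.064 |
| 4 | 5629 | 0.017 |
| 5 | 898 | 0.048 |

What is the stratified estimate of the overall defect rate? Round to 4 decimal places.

Wₕ = Nₕ/N with N = 15519: 0.2375, 0.1205, 0.2214, 0.3627, 0.0579.
p̂_st = 0.2375·0.054 + 0.1205·0.081 + 0.2214·0.064 + 0.3627·0.017 + 0.0579·0.048 ≈ 0.045700... → 0.0457.

0.0457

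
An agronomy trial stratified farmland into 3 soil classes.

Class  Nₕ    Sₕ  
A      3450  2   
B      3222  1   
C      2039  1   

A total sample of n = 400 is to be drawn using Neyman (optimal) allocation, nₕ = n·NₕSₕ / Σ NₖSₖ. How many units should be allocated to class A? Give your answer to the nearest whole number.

Σ NₕSₕ = 3450·2 + 3222·1 + 2039·1 = 12161.
Share for A: 6900/12161 = 0.56739.
n_A = 400 × 0.56739 = 226.955... → 227.

227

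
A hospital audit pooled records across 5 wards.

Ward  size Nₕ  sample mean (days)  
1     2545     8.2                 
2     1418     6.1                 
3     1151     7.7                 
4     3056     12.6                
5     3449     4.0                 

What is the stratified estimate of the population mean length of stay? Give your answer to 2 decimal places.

7.80

N = 11619; weights Wₕ = Nₕ/N = (0.2190, 0.1220, 0.0991, 0.2630, 0.2968).
x̄_st = Σ Wₕ·x̄ₕ = 0.2190·8.2 + 0.1220·6.1 + 0.0991·7.7 + 0.2630·12.6 + 0.2968·4.0 ≈ 7.8047...
→ 7.80.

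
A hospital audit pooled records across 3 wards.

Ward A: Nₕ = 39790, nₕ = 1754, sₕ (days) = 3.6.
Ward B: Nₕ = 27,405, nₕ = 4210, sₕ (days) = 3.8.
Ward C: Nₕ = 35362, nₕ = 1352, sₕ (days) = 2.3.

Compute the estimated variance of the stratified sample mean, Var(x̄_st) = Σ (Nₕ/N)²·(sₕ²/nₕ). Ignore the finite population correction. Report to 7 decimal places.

N = 102557; Wₕ = Nₕ/N.
ward A: (39790/102557)²·3.6²/1754 = 0.0011122251
ward B: (27405/102557)²·3.8²/4210 = 0.0002449143
ward C: (35362/102557)²·2.3²/1352 = 0.0004651810
Sum = 0.0018223204 → 0.0018223.

0.0018223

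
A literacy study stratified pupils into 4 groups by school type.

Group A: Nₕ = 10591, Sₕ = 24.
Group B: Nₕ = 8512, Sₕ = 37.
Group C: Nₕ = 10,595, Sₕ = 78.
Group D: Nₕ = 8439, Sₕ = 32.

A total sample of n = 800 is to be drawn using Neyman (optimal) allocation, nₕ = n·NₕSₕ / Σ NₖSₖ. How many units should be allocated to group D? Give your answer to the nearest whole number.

Σ NₕSₕ = 10591·24 + 8512·37 + 10595·78 + 8439·32 = 1665586.
Share for D: 270048/1665586 = 0.16213.
n_D = 800 × 0.16213 = 129.707... → 130.

130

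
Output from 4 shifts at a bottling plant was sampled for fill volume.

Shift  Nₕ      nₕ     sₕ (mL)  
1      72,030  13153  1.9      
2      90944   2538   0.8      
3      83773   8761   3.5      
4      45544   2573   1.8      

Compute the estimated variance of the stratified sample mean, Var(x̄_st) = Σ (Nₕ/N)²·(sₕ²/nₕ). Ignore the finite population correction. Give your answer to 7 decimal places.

N = 292291. Term for each stratum: Wₕ²sₕ²/nₕ.
Var(x̄_st) = 0.0000166678 + 0.0000244121 + 0.0001148576 + 0.0000305729 = 0.0001865104 → 0.0001865.

0.0001865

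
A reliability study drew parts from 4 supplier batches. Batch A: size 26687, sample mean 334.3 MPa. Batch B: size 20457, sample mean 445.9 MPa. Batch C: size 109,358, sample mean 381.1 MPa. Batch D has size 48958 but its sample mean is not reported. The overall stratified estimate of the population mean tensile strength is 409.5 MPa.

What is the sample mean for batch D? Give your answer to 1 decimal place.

498.7

Σ Nₕx̄ₕ = N·μ, so 48958·x̄_D = 205460·409.5 − (26687·334.3 + 20457·445.9 + 109358·381.1).
= 84135870 − 59719574.2 = 24416295.8.
x̄_D = 24416295.8 / 48958 = 498.719... → 498.7.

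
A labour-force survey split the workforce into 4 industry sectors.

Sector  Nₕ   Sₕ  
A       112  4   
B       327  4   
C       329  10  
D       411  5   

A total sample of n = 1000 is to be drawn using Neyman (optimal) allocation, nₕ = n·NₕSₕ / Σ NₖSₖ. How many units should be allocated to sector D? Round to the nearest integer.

289

A: NₕSₕ = 112·4 = 448
B: NₕSₕ = 327·4 = 1308
C: NₕSₕ = 329·10 = 3290
D: NₕSₕ = 411·5 = 2055
Σ NₕSₕ = 7101.
n_D = 1000·2055/7101 = 289.396... → 289.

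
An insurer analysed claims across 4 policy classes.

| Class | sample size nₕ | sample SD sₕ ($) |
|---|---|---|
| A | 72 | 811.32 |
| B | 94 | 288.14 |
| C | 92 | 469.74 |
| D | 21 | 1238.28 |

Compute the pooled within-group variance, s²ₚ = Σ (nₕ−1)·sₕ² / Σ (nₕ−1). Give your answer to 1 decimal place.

A: (72−1)·811.32² = 71·658240.1424 = 46735050.1104
B: (94−1)·288.14² = 93·83024.6596 = 7721293.3428
C: (92−1)·469.74² = 91·220655.6676 = 20079665.7516
D: (21−1)·1238.28² = 20·1533337.3584 = 30666747.168
Numerator = 105202756.3728; denominator = Σ(nₕ−1) = 275.
s²ₚ = 105202756.3728/275 = 382555.478... → 382555.5.

382555.5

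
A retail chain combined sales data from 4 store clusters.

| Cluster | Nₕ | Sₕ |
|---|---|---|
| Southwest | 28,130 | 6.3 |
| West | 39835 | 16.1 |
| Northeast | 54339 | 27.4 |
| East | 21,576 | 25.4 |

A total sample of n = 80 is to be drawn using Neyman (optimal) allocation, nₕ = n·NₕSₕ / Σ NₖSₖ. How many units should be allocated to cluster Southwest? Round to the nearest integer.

5

Σ NₕSₕ = 28130·6.3 + 39835·16.1 + 54339·27.4 + 21576·25.4 = 2855481.5.
Share for Southwest: 177219/2855481.5 = 0.06206.
n_Southwest = 80 × 0.06206 = 4.965... → 5.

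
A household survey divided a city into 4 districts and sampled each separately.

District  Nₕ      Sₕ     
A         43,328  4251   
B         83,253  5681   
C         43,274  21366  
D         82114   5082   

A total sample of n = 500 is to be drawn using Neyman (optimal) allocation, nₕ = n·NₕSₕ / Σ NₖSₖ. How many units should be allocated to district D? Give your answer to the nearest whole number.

A: NₕSₕ = 43328·4251 = 184187328
B: NₕSₕ = 83253·5681 = 472960293
C: NₕSₕ = 43274·21366 = 924592284
D: NₕSₕ = 82114·5082 = 417303348
Σ NₕSₕ = 1999043253.
n_D = 500·417303348/1999043253 = 104.376... → 104.

104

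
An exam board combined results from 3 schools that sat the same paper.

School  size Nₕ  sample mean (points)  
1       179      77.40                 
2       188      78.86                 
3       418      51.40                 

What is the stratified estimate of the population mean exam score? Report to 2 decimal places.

63.91

N = 179 + 188 + 418 = 785.
Overall mean = Σ (Nₕ/N)·x̄ₕ — weight by population share, not a simple average.
Σ Nₕx̄ₕ = 179·77.40 + 188·78.86 + 418·51.40 = 13854.6 + 14825.68 + 21485.2 = 50165.48.
Divide by N: 50165.48 / 785 = 63.9051... → 63.91.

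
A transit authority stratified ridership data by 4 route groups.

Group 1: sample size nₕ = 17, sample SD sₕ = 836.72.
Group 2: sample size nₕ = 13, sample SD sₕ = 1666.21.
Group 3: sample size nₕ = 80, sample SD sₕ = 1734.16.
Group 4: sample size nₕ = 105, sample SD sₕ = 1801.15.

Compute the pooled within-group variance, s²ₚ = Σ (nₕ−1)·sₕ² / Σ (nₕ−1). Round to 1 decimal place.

2935947.6

Degrees of freedom: 16 + 12 + 79 + 104 = 211.
Σ(nₕ−1)sₕ² = 16·700100.3584 + 12·2776255.7641 + 79·3007310.9056 + 104·3244141.3225 = 619484933.986.
s²ₚ = 619484933.986 / 211 = 2935947.554... → 2935947.6.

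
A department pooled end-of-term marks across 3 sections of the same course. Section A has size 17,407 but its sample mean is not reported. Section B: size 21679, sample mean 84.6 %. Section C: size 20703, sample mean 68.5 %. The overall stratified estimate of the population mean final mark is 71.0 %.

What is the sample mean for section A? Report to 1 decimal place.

57.0

Σ Nₕx̄ₕ = N·μ, so 17407·x̄_A = 59789·71.0 − (21679·84.6 + 20703·68.5).
= 4245019 − 3252198.9 = 992820.1.
x̄_A = 992820.1 / 17407 = 57.036... → 57.0.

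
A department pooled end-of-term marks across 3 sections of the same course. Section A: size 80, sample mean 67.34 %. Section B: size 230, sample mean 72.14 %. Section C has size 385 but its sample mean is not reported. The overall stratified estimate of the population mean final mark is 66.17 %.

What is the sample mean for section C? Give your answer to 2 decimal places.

N = 80 + 230 + 385 = 695.
Overall total = μ·N = 66.17·695 = 45988.15.
Subtract the known strata: 80·67.34 + 230·72.14 = 21979.4.
Remaining total for section C: 45988.15 − 21979.4 = 24008.75.
Divide by its size: 24008.75 / 385 = 62.3604... → 62.36.

62.36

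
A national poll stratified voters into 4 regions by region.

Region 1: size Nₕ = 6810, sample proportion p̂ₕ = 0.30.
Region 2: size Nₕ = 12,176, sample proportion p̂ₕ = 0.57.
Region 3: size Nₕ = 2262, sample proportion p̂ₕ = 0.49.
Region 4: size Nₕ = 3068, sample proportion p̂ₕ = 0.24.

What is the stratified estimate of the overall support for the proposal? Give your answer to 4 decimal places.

0.4453

Wₕ = Nₕ/N with N = 24316: 0.2801, 0.5007, 0.0930, 0.1262.
p̂_st = 0.2801·0.30 + 0.5007·0.57 + 0.0930·0.49 + 0.1262·0.24 ≈ 0.445304... → 0.4453.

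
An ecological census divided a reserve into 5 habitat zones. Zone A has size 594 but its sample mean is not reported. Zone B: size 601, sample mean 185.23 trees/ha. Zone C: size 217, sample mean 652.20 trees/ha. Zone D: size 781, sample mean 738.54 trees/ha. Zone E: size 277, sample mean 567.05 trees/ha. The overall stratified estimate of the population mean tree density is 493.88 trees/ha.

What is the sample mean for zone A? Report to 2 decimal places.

N = 594 + 601 + 217 + 781 + 277 = 2470.
Overall total = μ·N = 493.88·2470 = 1219883.6.
Subtract the known strata: 601·185.23 + 217·652.20 + 781·738.54 + 277·567.05 = 986723.22.
Remaining total for zone A: 1219883.6 − 986723.22 = 233160.38.
Divide by its size: 233160.38 / 594 = 392.5259... → 392.53.

392.53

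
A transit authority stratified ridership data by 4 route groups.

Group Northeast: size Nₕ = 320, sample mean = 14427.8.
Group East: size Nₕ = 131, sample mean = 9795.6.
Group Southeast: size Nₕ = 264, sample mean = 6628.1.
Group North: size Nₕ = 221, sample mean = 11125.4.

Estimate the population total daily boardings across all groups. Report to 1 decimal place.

10108651.4

Population total = Σ Nₕ·x̄ₕ (each stratum's size times its mean).
320·14427.8 + 131·9795.6 + 264·6628.1 + 221·11125.4 = 4616896 + 1283223.6 + 1749818.4 + 2458713.4 = 10108651.4.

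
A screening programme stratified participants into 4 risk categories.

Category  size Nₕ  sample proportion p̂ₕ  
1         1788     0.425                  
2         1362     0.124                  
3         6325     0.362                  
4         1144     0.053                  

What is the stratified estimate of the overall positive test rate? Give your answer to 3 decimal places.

N = 1788 + 1362 + 6325 + 1144 = 10619.
Overall proportion = Σ (Nₕ/N)·p̂ₕ.
Σ Nₕp̂ₕ = 759.9 + 168.888 + 2289.65 + 60.632 = 3279.07.
3279.07 / 10619 = 0.30879... → 0.309.

0.309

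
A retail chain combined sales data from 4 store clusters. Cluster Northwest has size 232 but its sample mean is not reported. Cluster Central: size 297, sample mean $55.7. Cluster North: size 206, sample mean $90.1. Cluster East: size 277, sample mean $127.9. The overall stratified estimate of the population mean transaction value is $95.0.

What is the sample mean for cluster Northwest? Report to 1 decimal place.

110.4

Σ Nₕx̄ₕ = N·μ, so 232·x̄_Northwest = 1012·95.0 − (297·55.7 + 206·90.1 + 277·127.9).
= 96140 − 70531.8 = 25608.2.
x̄_Northwest = 25608.2 / 232 = 110.380... → 110.4.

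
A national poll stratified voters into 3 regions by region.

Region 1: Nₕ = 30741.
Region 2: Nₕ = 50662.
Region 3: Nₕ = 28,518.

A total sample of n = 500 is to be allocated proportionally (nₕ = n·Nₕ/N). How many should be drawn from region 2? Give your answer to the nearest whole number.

230

Share of region 2 = 50662/109921 = 0.46089.
Allocate 500 × 0.46089 = 230.447... → 230.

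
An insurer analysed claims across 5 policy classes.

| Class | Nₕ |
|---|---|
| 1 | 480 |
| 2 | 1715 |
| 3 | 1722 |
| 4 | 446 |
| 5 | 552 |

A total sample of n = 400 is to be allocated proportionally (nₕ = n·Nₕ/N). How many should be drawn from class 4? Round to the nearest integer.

36

N = 480 + 1715 + 1722 + 446 + 552 = 4915.
n_4 = 400·446/4915 = 36.297... → 36.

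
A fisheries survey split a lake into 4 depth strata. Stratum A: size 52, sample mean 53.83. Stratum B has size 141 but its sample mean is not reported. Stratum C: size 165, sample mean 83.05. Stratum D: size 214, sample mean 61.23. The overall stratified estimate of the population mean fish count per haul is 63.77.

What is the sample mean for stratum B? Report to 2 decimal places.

48.73

N = 52 + 141 + 165 + 214 = 572.
Overall total = μ·N = 63.77·572 = 36476.44.
Subtract the known strata: 52·53.83 + 165·83.05 + 214·61.23 = 29605.63.
Remaining total for stratum B: 36476.44 − 29605.63 = 6870.81.
Divide by its size: 6870.81 / 141 = 48.7291... → 48.73.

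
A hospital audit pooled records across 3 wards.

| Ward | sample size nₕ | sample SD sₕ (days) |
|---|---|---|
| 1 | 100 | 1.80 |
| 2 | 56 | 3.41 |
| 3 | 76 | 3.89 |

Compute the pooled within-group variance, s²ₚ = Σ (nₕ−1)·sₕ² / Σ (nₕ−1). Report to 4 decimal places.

9.1494

1: (100−1)·1.80² = 99·3.24 = 320.76
2: (56−1)·3.41² = 55·11.6281 = 639.5455
3: (76−1)·3.89² = 75·15.1321 = 1134.9075
Numerator = 2095.213; denominator = Σ(nₕ−1) = 229.
s²ₚ = 2095.213/229 = 9.149402... → 9.1494.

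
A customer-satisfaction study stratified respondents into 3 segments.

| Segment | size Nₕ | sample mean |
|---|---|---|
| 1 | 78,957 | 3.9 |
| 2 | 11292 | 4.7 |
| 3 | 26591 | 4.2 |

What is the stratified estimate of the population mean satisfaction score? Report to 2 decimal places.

4.05

N = 78957 + 11292 + 26591 = 116840.
Overall mean = Σ (Nₕ/N)·x̄ₕ — weight by population share, not a simple average.
Σ Nₕx̄ₕ = 78957·3.9 + 11292·4.7 + 26591·4.2 = 307932.3 + 53072.4 + 111682.2 = 472686.9.
Divide by N: 472686.9 / 116840 = 4.0456... → 4.05.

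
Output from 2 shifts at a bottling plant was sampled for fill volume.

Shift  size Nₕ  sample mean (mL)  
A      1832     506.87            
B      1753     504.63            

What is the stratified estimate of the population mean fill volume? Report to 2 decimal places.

x̄_st = (Σ Nₕx̄ₕ) / (Σ Nₕ) = (1832·506.87 + 1753·504.63) / 3585
= 1813202.23 / 3585 = 505.7747... → 505.77.

505.77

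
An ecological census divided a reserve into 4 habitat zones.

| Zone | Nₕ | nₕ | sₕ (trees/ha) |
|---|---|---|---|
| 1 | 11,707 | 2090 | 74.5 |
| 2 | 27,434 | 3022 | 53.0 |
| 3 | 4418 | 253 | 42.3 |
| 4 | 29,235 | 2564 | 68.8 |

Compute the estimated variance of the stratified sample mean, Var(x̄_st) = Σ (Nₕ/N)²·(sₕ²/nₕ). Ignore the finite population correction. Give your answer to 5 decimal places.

N = 72794; Wₕ = Nₕ/N.
zone 1: (11707/72794)²·74.5²/2090 = 0.06868570
zone 2: (27434/72794)²·53.0²/3022 = 0.13202141
zone 3: (4418/72794)²·42.3²/253 = 0.02605076
zone 4: (29235/72794)²·68.8²/2564 = 0.29776516
Sum = 0.52452304 → 0.52452.

0.52452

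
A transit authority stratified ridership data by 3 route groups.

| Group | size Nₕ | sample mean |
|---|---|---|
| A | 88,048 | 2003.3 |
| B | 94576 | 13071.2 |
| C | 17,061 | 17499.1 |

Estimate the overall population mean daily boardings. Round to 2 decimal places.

N = 88048 + 94576 + 17061 = 199685.
The stratified mean weights each stratum mean by its population share Nₕ/N.
Σ Nₕx̄ₕ = 88048·2003.3 + 94576·13071.2 + 17061·17499.1 = 176386558.4 + 1236221811.2 + 298552145.1 = 1711160514.7.
Divide by N: 1711160514.7 / 199685 = 8569.2992... → 8569.30.

8569.30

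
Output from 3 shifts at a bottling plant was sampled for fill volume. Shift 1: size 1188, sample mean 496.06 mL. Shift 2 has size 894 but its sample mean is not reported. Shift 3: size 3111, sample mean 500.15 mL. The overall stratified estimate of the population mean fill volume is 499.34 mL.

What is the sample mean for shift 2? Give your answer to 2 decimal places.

500.88

N = 1188 + 894 + 3111 = 5193.
Overall total = μ·N = 499.34·5193 = 2593072.62.
Subtract the known strata: 1188·496.06 + 3111·500.15 = 2145285.93.
Remaining total for shift 2: 2593072.62 − 2145285.93 = 447786.69.
Divide by its size: 447786.69 / 894 = 500.8800... → 500.88.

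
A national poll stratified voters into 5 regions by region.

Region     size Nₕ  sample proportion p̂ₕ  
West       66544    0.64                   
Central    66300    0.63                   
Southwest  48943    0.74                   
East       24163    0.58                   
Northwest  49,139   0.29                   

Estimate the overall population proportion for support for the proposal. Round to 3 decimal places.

0.583

Wₕ = Nₕ/N with N = 255089: 0.2609, 0.2599, 0.1919, 0.0947, 0.1926.
p̂_st = 0.2609·0.64 + 0.2599·0.63 + 0.1919·0.74 + 0.0947·0.58 + 0.1926·0.29 ≈ 0.58348... → 0.583.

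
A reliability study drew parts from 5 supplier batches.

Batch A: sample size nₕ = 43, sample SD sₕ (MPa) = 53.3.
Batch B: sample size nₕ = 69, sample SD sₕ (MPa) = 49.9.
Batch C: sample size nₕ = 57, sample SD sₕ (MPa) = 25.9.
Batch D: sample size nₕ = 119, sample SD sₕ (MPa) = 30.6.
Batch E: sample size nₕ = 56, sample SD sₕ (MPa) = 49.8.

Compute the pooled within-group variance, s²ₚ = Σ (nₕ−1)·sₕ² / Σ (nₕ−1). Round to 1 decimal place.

1690.5

A: (43−1)·53.3² = 42·2840.89 = 119317.38
B: (69−1)·49.9² = 68·2490.01 = 169320.68
C: (57−1)·25.9² = 56·670.81 = 37565.36
D: (119−1)·30.6² = 118·936.36 = 110490.48
E: (56−1)·49.8² = 55·2480.04 = 136402.2
Numerator = 573096.1; denominator = Σ(nₕ−1) = 339.
s²ₚ = 573096.1/339 = 1690.549... → 1690.5.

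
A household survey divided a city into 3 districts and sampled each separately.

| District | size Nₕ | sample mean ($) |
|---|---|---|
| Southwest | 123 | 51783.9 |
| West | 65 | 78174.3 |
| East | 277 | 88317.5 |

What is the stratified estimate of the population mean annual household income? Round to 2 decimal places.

N = 465; weights Wₕ = Nₕ/N = (0.2645, 0.1398, 0.5957).
x̄_st = Σ Wₕ·x̄ₕ = 0.2645·51783.9 + 0.1398·78174.3 + 0.5957·88317.5 ≈ 77235.9069...
→ 77235.91.

77235.91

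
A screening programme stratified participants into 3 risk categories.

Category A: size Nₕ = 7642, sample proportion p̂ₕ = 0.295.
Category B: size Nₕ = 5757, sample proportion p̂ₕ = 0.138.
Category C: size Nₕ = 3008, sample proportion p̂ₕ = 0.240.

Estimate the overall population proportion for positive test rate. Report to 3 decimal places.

0.230

Wₕ = Nₕ/N with N = 16407: 0.4658, 0.3509, 0.1833.
p̂_st = 0.4658·0.295 + 0.3509·0.138 + 0.1833·0.240 ≈ 0.22983... → 0.230.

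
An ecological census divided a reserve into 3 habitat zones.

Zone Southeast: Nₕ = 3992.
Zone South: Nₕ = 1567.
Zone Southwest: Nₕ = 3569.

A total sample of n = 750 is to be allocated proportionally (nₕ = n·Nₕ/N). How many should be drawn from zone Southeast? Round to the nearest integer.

328

N = 3992 + 1567 + 3569 = 9128.
n_Southeast = 750·3992/9128 = 328.002... → 328.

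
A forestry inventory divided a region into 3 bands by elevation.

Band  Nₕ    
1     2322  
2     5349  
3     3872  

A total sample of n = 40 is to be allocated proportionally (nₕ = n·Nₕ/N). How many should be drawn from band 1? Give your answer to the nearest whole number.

8

Share of band 1 = 2322/11543 = 0.20116.
Allocate 40 × 0.20116 = 8.046... → 8.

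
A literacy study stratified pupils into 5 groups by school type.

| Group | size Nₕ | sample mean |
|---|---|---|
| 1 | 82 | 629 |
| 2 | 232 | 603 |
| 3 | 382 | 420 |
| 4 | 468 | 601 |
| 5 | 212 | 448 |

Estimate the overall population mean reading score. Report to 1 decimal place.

529.2

N = 82 + 232 + 382 + 468 + 212 = 1376.
Overall mean = Σ (Nₕ/N)·x̄ₕ — weight by population share, not a simple average.
Σ Nₕx̄ₕ = 82·629 + 232·603 + 382·420 + 468·601 + 212·448 = 51578 + 139896 + 160440 + 281268 + 94976 = 728158.
Divide by N: 728158 / 1376 = 529.185... → 529.2.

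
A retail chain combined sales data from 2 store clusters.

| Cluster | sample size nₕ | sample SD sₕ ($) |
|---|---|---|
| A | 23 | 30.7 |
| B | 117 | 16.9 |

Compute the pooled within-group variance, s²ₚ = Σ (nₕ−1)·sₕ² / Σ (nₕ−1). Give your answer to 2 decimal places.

A: (23−1)·30.7² = 22·942.49 = 20734.78
B: (117−1)·16.9² = 116·285.61 = 33130.76
Numerator = 53865.54; denominator = Σ(nₕ−1) = 138.
s²ₚ = 53865.54/138 = 390.33 → 390.33.

390.33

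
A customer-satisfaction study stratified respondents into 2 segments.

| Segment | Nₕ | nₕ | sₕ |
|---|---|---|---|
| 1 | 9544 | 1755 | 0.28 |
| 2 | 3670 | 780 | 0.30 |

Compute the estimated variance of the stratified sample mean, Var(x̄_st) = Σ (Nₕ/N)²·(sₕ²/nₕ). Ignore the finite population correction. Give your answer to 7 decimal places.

N = 13214; Wₕ = Nₕ/N.
segment 1: (9544/13214)²·0.28²/1755 = 0.0000233040
segment 2: (3670/13214)²·0.30²/780 = 0.0000089004
Sum = 0.0000322045 → 0.0000322.

0.0000322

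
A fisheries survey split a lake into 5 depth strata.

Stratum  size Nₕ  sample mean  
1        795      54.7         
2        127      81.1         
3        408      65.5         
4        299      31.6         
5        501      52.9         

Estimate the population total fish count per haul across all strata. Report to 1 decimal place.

Estimate total by summing Nₕ·x̄ₕ over strata.
795·54.7 + 127·81.1 + 408·65.5 + 299·31.6 + 501·52.9 = 43486.5 + 10299.7 + 26724 + 9448.4 + 26502.9 = 116461.5.

116461.5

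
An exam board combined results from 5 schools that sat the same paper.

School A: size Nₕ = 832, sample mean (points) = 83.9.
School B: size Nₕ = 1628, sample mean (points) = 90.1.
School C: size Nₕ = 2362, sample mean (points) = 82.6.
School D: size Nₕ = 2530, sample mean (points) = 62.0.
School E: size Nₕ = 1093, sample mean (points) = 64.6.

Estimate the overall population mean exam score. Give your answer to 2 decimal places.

75.67

N = 8445; weights Wₕ = Nₕ/N = (0.0985, 0.1928, 0.2797, 0.2996, 0.1294).
x̄_st = Σ Wₕ·x̄ₕ = 0.0985·83.9 + 0.1928·90.1 + 0.2797·82.6 + 0.2996·62.0 + 0.1294·64.6 ≈ 75.6728...
→ 75.67.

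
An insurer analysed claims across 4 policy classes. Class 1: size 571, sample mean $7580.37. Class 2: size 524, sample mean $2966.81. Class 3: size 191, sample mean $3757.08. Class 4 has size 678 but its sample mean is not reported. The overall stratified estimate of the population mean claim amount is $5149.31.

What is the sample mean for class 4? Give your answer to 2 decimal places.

N = 571 + 524 + 191 + 678 = 1964.
Overall total = μ·N = 5149.31·1964 = 10113244.84.
Subtract the known strata: 571·7580.37 + 524·2966.81 + 191·3757.08 = 6600601.99.
Remaining total for class 4: 10113244.84 − 6600601.99 = 3512642.85.
Divide by its size: 3512642.85 / 678 = 5180.8892... → 5180.89.

5180.89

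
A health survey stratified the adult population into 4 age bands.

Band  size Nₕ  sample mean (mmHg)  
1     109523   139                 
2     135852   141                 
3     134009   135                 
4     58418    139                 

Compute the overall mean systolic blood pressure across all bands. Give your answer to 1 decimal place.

138.4

N = 437802; weights Wₕ = Nₕ/N = (0.2502, 0.3103, 0.3061, 0.1334).
x̄_st = Σ Wₕ·x̄ₕ = 0.2502·139 + 0.3103·141 + 0.3061·135 + 0.1334·139 ≈ 138.396...
→ 138.4.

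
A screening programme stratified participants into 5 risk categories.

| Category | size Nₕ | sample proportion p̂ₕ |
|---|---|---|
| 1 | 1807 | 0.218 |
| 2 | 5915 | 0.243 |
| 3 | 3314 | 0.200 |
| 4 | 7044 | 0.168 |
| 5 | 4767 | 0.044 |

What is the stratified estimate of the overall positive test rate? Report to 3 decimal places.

N = 1807 + 5915 + 3314 + 7044 + 4767 = 22847.
Overall proportion = Σ (Nₕ/N)·p̂ₕ.
Σ Nₕp̂ₕ = 393.926 + 1437.345 + 662.8 + 1183.392 + 209.748 = 3887.211.
3887.211 / 22847 = 0.17014... → 0.170.

0.170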